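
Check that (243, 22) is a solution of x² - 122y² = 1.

Compute x² = 243² = 59049
Compute 122y² = 122·22² = 122·484 = 59048
x² - 122y² = 59049 - 59048 = 1
Since this equals 1, (243, 22) is a solution.

Yes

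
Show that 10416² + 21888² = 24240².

Compute a² + b² = 10416² + 21888² = 108493056 + 479084544 = 587577600
Compute c² = 24240² = 587577600
Since 587577600 = 587577600, confirmed.

Yes, it is a Pythagorean triple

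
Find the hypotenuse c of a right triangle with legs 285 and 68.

c² = a² + b² = 285² + 68² = 81225 + 4624 = 85849
c = sqrt(85849) = 293

293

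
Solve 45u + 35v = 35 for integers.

Step 1: Check solvability.
gcd(45, 35) = 5
Since 5 divides 35, solutions exist.

Step 2: Apply extended Euclidean algorithm to find gcd.
We find integers such that 45*x0 + 35*y0 = 5

Step 3: Scale the particular solution.
Multiply by 35/5 = 7:
u = -21, v = 28

Step 4: Verify.
45*(-21) + 35*(28) = 35 = 35 ✓

u = -21, v = 28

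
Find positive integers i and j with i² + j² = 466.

We need to find integers i, j > 0 such that i² + j² = 466.
Trying i = 5: j² = 466 - 5² = 466 - 25 = 441
j = 21
Check: 5² + 21² = 25 + 441 = 466 ✓

466 = 5² + 21²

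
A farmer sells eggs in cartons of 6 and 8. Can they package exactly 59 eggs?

We need non-negative a, b with 6a + 8b = 59.
gcd(6, 8) = 2, and 2 does not divide 59.
No integer solutions exist.

No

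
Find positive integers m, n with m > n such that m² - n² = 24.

Factor: m² - n² = (m+n)(m-n) = 24.
We need two factors of 24 with the same parity.
Use m+n = 12 and m-n = 2 (product 12·2 = 24).
Adding: 2m = 14, so m = 7.
Subtracting: 2n = 10, so n = 5.
Check: 7² - 5² = 49 - 25 = 24 ✓

m = 7, n = 5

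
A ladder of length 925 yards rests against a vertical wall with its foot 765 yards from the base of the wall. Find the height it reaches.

The ladder, wall, and ground form a right triangle with hypotenuse 925 and one leg 765.
By the Pythagorean theorem: h² = 925² - 765² = 855625 - 585225 = 270400
h = √270400 = 520 yards

520 yards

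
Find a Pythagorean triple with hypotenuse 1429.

We need a² + b² = 1429² = 2042041.
Trying: 371² + 1380² = 137641 + 1904400 = 2042041 ✓

(371, 1380, 1429)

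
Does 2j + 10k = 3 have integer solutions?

Step 1: Compute gcd(2, 10).
gcd(2, 10) = 2

Step 2: Check divisibility.
Does 2 divide 3? 3 = 2 x 1 + 1, so no.

By the theorem on linear Diophantine equations, 2j + 10k = 3 has integer solutions if and only if gcd(2, 10) divides 3. Since 2 does not divide 3, no solutions exist.

No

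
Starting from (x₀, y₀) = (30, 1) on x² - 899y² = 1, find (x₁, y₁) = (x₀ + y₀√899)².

Solutions to x² - Dy² = 1 are generated by powers of (x₀ + y₀√D).
The next solution satisfies x₁ + y₁√899 = (x₀ + y₀√899)², giving:
x₁ = x₀² + 899y₀² = 30² + 899·1² = 900 + 899 = 1799
y₁ = 2x₀y₀ = 2·30·1 = 60

Verify: 1799² - 899·60² = 3236401 - 3236400 = 1 ✓

x = 1799, y = 60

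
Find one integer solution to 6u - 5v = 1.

Step 1: Check solvability.
gcd(6, 5) = 1
Since 1 divides 1, solutions exist.

Step 2: Apply extended Euclidean algorithm to find gcd.
We find integers such that 6*x0 + 5*y0 = 1

Step 3: Scale the particular solution.
Multiply by 1/1 = 1:
u = 1, v = 1

Step 4: Verify.
6*(1) - 5*(1) = 1 = 1 ✓

u = 1, v = 1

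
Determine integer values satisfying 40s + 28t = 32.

Step 1: Check solvability.
gcd(40, 28) = 4
Since 4 divides 32, solutions exist.

Step 2: Apply extended Euclidean algorithm to find gcd.
We find integers such that 40*x0 + 28*y0 = 4

Step 3: Scale the particular solution.
Multiply by 32/4 = 8:
s = -16, t = 24

Step 4: Verify.
40*(-16) + 28*(24) = 32 = 32 ✓

s = -16, t = 24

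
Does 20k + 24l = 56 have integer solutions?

Step 1: Compute gcd(20, 24).
gcd(20, 24) = 4

Step 2: Check divisibility.
Does 4 divide 56? 56 = 4 x 14, so yes.

By the theorem on linear Diophantine equations, 20k + 24l = 56 has integer solutions if and only if gcd(20, 24) divides 56. Since 4 | 56, solutions exist.

Yes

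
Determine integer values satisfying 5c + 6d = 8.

Step 1: Check solvability.
gcd(5, 6) = 1
Since 1 divides 8, solutions exist.

Step 2: Apply extended Euclidean algorithm to find gcd.
We find integers such that 5*x0 + 6*y0 = 1

Step 3: Scale the particular solution.
Multiply by 8/1 = 8:
c = -8, d = 8

Step 4: Verify.
5*(-8) + 6*(8) = 8 = 8 ✓

c = -8, d = 8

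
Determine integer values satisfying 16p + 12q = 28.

Step 1: Check solvability.
gcd(16, 12) = 4
Since 4 divides 28, solutions exist.

Step 2: Apply extended Euclidean algorithm to find gcd.
We find integers such that 16*x0 + 12*y0 = 4

Step 3: Scale the particular solution.
Multiply by 28/4 = 7:
p = 7, q = -7

Step 4: Verify.
16*(7) + 12*(-7) = 28 = 28 ✓

p = 7, q = -7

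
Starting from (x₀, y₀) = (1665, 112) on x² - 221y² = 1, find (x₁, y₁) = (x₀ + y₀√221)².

Solutions to x² - Dy² = 1 are generated by powers of (x₀ + y₀√D).
The next solution satisfies x₁ + y₁√221 = (x₀ + y₀√221)², giving:
x₁ = x₀² + 221y₀² = 1665² + 221·112² = 2772225 + 2772224 = 5544449
y₁ = 2x₀y₀ = 2·1665·112 = 372960

Verify: 5544449² - 221·372960² = 30740914713601 - 30740914713600 = 1 ✓

x = 5544449, y = 372960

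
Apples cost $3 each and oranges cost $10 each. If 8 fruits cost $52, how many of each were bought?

Let a = apples, o = oranges.
a + o = 8
3a + 10o = 52
Substitute o = 8 - a:
3a + 10(8 - a) = 52
(3 - 10)a = 52 - 80
-7a = -28
a = 4, o = 8 - 4 = 4

Apples: 4, Oranges: 4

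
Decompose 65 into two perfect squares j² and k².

We need to find integers j, k > 0 such that j² + k² = 65.
Trying j = 1: k² = 65 - 1² = 65 - 1 = 64
k = 8
Check: 1² + 8² = 1 + 64 = 65 ✓

65 = 1² + 8²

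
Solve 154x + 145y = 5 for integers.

Step 1: Check solvability.
gcd(154, 145) = 1
Since 1 divides 5, solutions exist.

Step 2: Apply extended Euclidean algorithm to find gcd.
We find integers such that 154*x0 + 145*y0 = 1

Step 3: Scale the particular solution.
Multiply by 5/1 = 5:
x = -80, y = 85

Step 4: Verify.
154*(-80) + 145*(85) = 5 = 5 ✓

x = -80, y = 85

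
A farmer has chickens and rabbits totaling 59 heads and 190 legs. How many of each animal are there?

Let c = chickens, r = rabbits.
Heads: c + r = 59
Legs: 2c + 4r = 190
From the first equation, c = 59 - r. Substitute:
2(59 - r) + 4r = 190
118 + 2r = 190
r = (190 - 118)/2 = 36
c = 59 - 36 = 23

Chickens: 23, Rabbits: 36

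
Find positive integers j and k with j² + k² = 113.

We need to find integers j, k > 0 such that j² + k² = 113.
Trying j = 7: k² = 113 - 7² = 113 - 49 = 64
k = 8
Check: 7² + 8² = 49 + 64 = 113 ✓

113 = 7² + 8²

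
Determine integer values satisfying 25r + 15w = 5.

Step 1: Check solvability.
gcd(25, 15) = 5
Since 5 divides 5, solutions exist.

Step 2: Apply extended Euclidean algorithm to find gcd.
We find integers such that 25*x0 + 15*y0 = 5

Step 3: Scale the particular solution.
Multiply by 5/5 = 1:
r = -1, w = 2

Step 4: Verify.
25*(-1) + 15*(2) = 5 = 5 ✓

r = -1, w = 2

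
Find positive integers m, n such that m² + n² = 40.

Search for m with 40 - m² a perfect square.
m = 2: 40 - 2² = 40 - 4 = 36 = 6² ✓
So m = 2, n = 6.

m = 2, n = 6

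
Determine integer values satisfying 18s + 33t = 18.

Step 1: Check solvability.
gcd(18, 33) = 3
Since 3 divides 18, solutions exist.

Step 2: Apply extended Euclidean algorithm to find gcd.
We find integers such that 18*x0 + 33*y0 = 3

Step 3: Scale the particular solution.
Multiply by 18/3 = 6:
s = 12, t = -6

Step 4: Verify.
18*(12) + 33*(-6) = 18 = 18 ✓

s = 12, t = -6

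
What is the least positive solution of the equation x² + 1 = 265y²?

We need x² = 265y² - 1. Try successive y:
y = 1: x² = 265·1² - 1 = 264, not a perfect square
y = 2: x² = 265·2² - 1 = 1059, not a perfect square
y = 3: x² = 265·3² - 1 = 2384, not a perfect square
...
y = 373: x² = 265·373² - 1 = 36869184 = 6072² ✓
Check: 6072² - 265·373² = 36869184 - 36869185 = -1 ✓

x = 6072, y = 373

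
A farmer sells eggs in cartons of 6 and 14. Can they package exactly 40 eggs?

We need non-negative a, b with 6a + 14b = 40.
gcd(6, 14) = 2 divides 40.
Try a = 2: 14b = 40 - 12 = 28, so b = 2.
One way: 2 cartons of 6 and 2 cartons of 14.

Yes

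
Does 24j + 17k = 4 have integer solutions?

Step 1: Compute gcd(24, 17).
gcd(24, 17) = 1

Step 2: Check divisibility.
Does 1 divide 4? 4 = 1 x 4, so yes.

By the theorem on linear Diophantine equations, 24j + 17k = 4 has integer solutions if and only if gcd(24, 17) divides 4. Since 1 | 4, solutions exist.

Yes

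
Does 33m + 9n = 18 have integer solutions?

Step 1: Compute gcd(33, 9).
gcd(33, 9) = 3

Step 2: Check divisibility.
Does 3 divide 18? 18 = 3 x 6, so yes.

By the theorem on linear Diophantine equations, 33m + 9n = 18 has integer solutions if and only if gcd(33, 9) divides 18. Since 3 | 18, solutions exist.

Yes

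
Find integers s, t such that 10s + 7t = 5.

Step 1: Check solvability.
gcd(10, 7) = 1
Since 1 divides 5, solutions exist.

Step 2: Apply extended Euclidean algorithm to find gcd.
We find integers such that 10*x0 + 7*y0 = 1

Step 3: Scale the particular solution.
Multiply by 5/1 = 5:
s = -10, t = 15

Step 4: Verify.
10*(-10) + 7*(15) = 5 = 5 ✓

s = -10, t = 15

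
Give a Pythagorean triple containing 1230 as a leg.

We need the other leg and hypotenuse such that 1230² + x² = c².
Take x = 1456, c = 1906: 1230² + 1456² = 1512900 + 2119936 = 3632836 = 1906² ✓
Triple: (1230, 1456, 1906)

(1230, 1456, 1906)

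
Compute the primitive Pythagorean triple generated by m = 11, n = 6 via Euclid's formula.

a = m² - n² = 11² - 6² = 121 - 36 = 85
b = 2mn = 2·11·6 = 132
c = m² + n² = 121 + 36 = 157
Verify: 85² + 132² = 7225 + 17424 = 24649 = 157² ✓

(85, 132, 157)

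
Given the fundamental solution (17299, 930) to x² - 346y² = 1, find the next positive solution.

Solutions to x² - Dy² = 1 are generated by powers of (x₀ + y₀√D).
The next solution satisfies x₁ + y₁√346 = (x₀ + y₀√346)², giving:
x₁ = x₀² + 346y₀² = 17299² + 346·930² = 299255401 + 299255400 = 598510801
y₁ = 2x₀y₀ = 2·17299·930 = 32176140

Verify: 598510801² - 346·32176140² = 358215178913661601 - 358215178913661600 = 1 ✓

x = 598510801, y = 32176140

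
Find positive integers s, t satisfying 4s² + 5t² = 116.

Try small values of s and check whether (116 - 4s²)/5 is a perfect square.
s = 3: 4·3² = 36, so 5t² = 116 - 36 = 80, giving t² = 16, t = 4.
Check: 4·3² + 5·4² = 36 + 80 = 116 ✓

s = 3, t = 4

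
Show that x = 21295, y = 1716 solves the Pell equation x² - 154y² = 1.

Compute x² = 21295² = 453477025
Compute 154y² = 154·1716² = 154·2944656 = 453477024
x² - 154y² = 453477025 - 453477024 = 1
Since this equals 1, (21295, 1716) is a solution.

Yes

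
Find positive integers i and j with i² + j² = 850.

We need to find integers i, j > 0 such that i² + j² = 850.
Trying i = 3: j² = 850 - 3² = 850 - 9 = 841
j = 29
Check: 3² + 29² = 9 + 841 = 850 ✓

850 = 3² + 29²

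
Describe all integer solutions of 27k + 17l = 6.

Step 1: Compute gcd(27, 17) = 1.
Since 1 divides 6, solutions exist.

Step 2: Find a particular solution using extended Euclidean algorithm.
We get k₀ = -30, l₀ = 48.
Check: 27*-30 + 17*48 = 6 = 6 ✓

Step 3: Write the general solution.
k = -30 + (17/1)t = -30 + 17t
l = 48 - (27/1)t = 48 - 27t
for any integer t.

k = -30 + 17t, l = 48 - 27t for integer t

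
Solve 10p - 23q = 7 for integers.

Step 1: Check solvability.
gcd(10, 23) = 1
Since 1 divides 7, solutions exist.

Step 2: Apply extended Euclidean algorithm to find gcd.
We find integers such that 10*x0 + 23*y0 = 1

Step 3: Scale the particular solution.
Multiply by 7/1 = 7:
p = 49, q = 21

Step 4: Verify.
10*(49) - 23*(21) = 7 = 7 ✓

p = 49, q = 21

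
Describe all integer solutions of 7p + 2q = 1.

Step 1: Compute gcd(7, 2) = 1.
Since 1 divides 1, solutions exist.

Step 2: Find a particular solution using extended Euclidean algorithm.
We get p₀ = 1, q₀ = -3.
Check: 7*1 + 2*-3 = 1 = 1 ✓

Step 3: Write the general solution.
p = 1 + (2/1)t = 1 + 2t
q = -3 - (7/1)t = -3 - 7t
for any integer t.

p = 1 + 2t, q = -3 - 7t for integer t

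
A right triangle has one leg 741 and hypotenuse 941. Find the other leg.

b² = c² - a² = 885481 - 549081 = 336400
b = 580

580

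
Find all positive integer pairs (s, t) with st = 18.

The positive divisors of 18 are: 1, 2, 3, 6, 9, 18.
Each divisor d gives the pair (d, 18/d):
(1, 18), (2, 9), (3, 6), (6, 3), (9, 2), (18, 1)

(1, 18), (2, 9), (3, 6), (6, 3), (9, 2), (18, 1)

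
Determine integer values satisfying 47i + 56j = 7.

Step 1: Check solvability.
gcd(47, 56) = 1
Since 1 divides 7, solutions exist.

Step 2: Apply extended Euclidean algorithm to find gcd.
We find integers such that 47*x0 + 56*y0 = 1

Step 3: Scale the particular solution.
Multiply by 7/1 = 7:
i = -175, j = 147

Step 4: Verify.
47*(-175) + 56*(147) = 7 = 7 ✓

i = -175, j = 147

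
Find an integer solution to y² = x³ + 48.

Try small integer x values and check whether x³ + 48 is a perfect square.
x = 1: x³ + 48 = 1³ + 48 = 1 + 48 = 49
Is 49 a perfect square? 7² = 49 ✓
So (x, y) = (1, -7) is a solution.

x = 1, y = -7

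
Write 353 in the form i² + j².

We need to find integers i, j > 0 such that i² + j² = 353.
Trying i = 8: j² = 353 - 8² = 353 - 64 = 289
j = 17
Check: 8² + 17² = 64 + 289 = 353 ✓

353 = 8² + 17²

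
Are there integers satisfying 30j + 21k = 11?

Step 1: Compute gcd(30, 21).
gcd(30, 21) = 3

Step 2: Check divisibility.
Does 3 divide 11? 11 = 3 x 3 + 2, so no.

By the theorem on linear Diophantine equations, 30j + 21k = 11 has integer solutions if and only if gcd(30, 21) divides 11. Since 3 does not divide 11, no solutions exist.

No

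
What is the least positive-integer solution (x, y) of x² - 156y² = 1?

We seek the smallest positive integers (x, y) with x² - 156y² = 1, i.e., x² = 156y² + 1.
Try successive y values:
y = 1: x² = 156·1² + 1 = 157, not a perfect square
y = 2: x² = 156·2² + 1 = 625, x = 25 ✓

Verify: 25² - 156·2² = 625 - 624 = 1 ✓

x = 25, y = 2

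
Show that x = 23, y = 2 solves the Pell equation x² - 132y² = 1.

Compute x² = 23² = 529
Compute 132y² = 132·2² = 132·4 = 528
x² - 132y² = 529 - 528 = 1
Since this equals 1, (23, 2) is a solution.

Yes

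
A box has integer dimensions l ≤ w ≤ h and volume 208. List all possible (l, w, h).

Iterate l from 1 to ⌊208^(1/3)⌋. For each l dividing 208, iterate w ≥ l with w dividing 208/l, and set h = 208/(l·w).
Triples found (9): (1×1×208), (1×2×104), (1×4×52), (1×8×26), (1×13×16), (2×2×52), (2×4×26), (2×8×13), (4×4×13)

(1×1×208), (1×2×104), (1×4×52), (1×8×26), (1×13×16), (2×2×52), (2×4×26), (2×8×13), (4×4×13)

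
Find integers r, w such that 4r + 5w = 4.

Step 1: Check solvability.
gcd(4, 5) = 1
Since 1 divides 4, solutions exist.

Step 2: Apply extended Euclidean algorithm to find gcd.
We find integers such that 4*x0 + 5*y0 = 1

Step 3: Scale the particular solution.
Multiply by 4/1 = 4:
r = -4, w = 4

Step 4: Verify.
4*(-4) + 5*(4) = 4 = 4 ✓

r = -4, w = 4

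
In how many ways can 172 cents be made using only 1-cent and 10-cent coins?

We need non-negative integers (x, y) with 1x + 10y = 172.
For each x from 0 to 172, check if (172 - 1x) is a non-negative multiple of 10.
Solutions (x, y): (2,17), (12,16), (22,15), (32,14), ...
Count: 18

18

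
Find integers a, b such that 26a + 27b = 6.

Step 1: Check solvability.
gcd(26, 27) = 1
Since 1 divides 6, solutions exist.

Step 2: Apply extended Euclidean algorithm to find gcd.
We find integers such that 26*x0 + 27*y0 = 1

Step 3: Scale the particular solution.
Multiply by 6/1 = 6:
a = -6, b = 6

Step 4: Verify.
26*(-6) + 27*(6) = 6 = 6 ✓

a = -6, b = 6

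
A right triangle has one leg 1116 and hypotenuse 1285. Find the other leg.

a² = c² - b² = 1651225 - 1245456 = 405769
a = 637

637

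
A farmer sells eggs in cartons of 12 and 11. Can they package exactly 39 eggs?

We need non-negative a, b with 12a + 11b = 39.
gcd(12, 11) = 1 divides 39, but no a in [0, 3] gives non-negative b.

No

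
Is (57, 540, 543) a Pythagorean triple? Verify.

Compute a² + b² = 57² + 540² = 3249 + 291600 = 294849
Compute c² = 543² = 294849
Since 294849 = 294849, confirmed.

Yes, it is a Pythagorean triple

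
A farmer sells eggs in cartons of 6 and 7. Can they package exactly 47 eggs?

We need non-negative a, b with 6a + 7b = 47.
gcd(6, 7) = 1 divides 47.
Try a = 2: 7b = 47 - 12 = 35, so b = 5.
One way: 2 cartons of 6 and 5 cartons of 7.

Yes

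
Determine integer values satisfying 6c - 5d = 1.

Step 1: Check solvability.
gcd(6, 5) = 1
Since 1 divides 1, solutions exist.

Step 2: Apply extended Euclidean algorithm to find gcd.
We find integers such that 6*x0 + 5*y0 = 1

Step 3: Scale the particular solution.
Multiply by 1/1 = 1:
c = 1, d = 1

Step 4: Verify.
6*(1) - 5*(1) = 1 = 1 ✓

c = 1, d = 1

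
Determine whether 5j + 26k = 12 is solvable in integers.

Step 1: Compute gcd(5, 26).
gcd(5, 26) = 1

Step 2: Check divisibility.
Does 1 divide 12? 12 = 1 x 12, so yes.

By the theorem on linear Diophantine equations, 5j + 26k = 12 has integer solutions if and only if gcd(5, 26) divides 12. Since 1 | 12, solutions exist.

Yes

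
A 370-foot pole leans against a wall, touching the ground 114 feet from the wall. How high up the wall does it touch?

The ladder, wall, and ground form a right triangle with hypotenuse 370 and one leg 114.
By the Pythagorean theorem: h² = 370² - 114² = 136900 - 12996 = 123904
h = √123904 = 352 feet

352 feet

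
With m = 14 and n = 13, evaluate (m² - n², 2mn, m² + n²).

a = m² - n² = 196 - 169 = 27
b = 2mn = 2·14·13 = 364
c = m² + n² = 196 + 169 = 365
Verify: 27² + 364² = 729 + 132496 = 133225 = 365² ✓

(27, 364, 365)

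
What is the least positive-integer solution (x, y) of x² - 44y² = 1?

We seek the smallest positive integers (x, y) with x² - 44y² = 1, i.e., x² = 44y² + 1.
Try successive y values:
y = 1: x² = 44·1² + 1 = 45, not a perfect square
y = 2: x² = 44·2² + 1 = 177, not a perfect square
y = 3: x² = 44·3² + 1 = 397, not a perfect square
... continuing the search (or via continued fractions) ...
y = 30: x² = 44·30² + 1 = 39601, x = 199 ✓

Verify: 199² - 44·30² = 39601 - 39600 = 1 ✓

x = 199, y = 30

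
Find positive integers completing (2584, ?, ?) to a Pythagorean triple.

We need the other leg and hypotenuse such that 2584² + x² = c².
Take x = 288, c = 2600: 2584² + 288² = 6677056 + 82944 = 6760000 = 2600² ✓
Triple: (2584, 288, 2600)

(2584, 288, 2600)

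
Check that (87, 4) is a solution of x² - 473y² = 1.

Compute x² = 87² = 7569
Compute 473y² = 473·4² = 473·16 = 7568
x² - 473y² = 7569 - 7568 = 1
Since this equals 1, (87, 4) is a solution.

Yes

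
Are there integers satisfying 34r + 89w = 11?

Step 1: Compute gcd(34, 89).
gcd(34, 89) = 1

Step 2: Check divisibility.
Does 1 divide 11? 11 = 1 x 11, so yes.

By the theorem on linear Diophantine equations, 34r + 89w = 11 has integer solutions if and only if gcd(34, 89) divides 11. Since 1 | 11, solutions exist.

Yes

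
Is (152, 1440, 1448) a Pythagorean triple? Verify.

Compute a² + b² = 152² + 1440² = 23104 + 2073600 = 2096704
Compute c² = 1448² = 2096704
Since 2096704 = 2096704, confirmed.

Yes, it is a Pythagorean triple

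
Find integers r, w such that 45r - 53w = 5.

Step 1: Check solvability.
gcd(45, 53) = 1
Since 1 divides 5, solutions exist.

Step 2: Apply extended Euclidean algorithm to find gcd.
We find integers such that 45*x0 + 53*y0 = 1

Step 3: Scale the particular solution.
Multiply by 5/1 = 5:
r = -100, w = -85

Step 4: Verify.
45*(-100) - 53*(-85) = 5 = 5 ✓

r = -100, w = -85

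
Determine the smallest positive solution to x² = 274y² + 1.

We seek the smallest positive integers (x, y) with x² - 274y² = 1, i.e., x² = 274y² + 1.
Try successive y values:
y = 1: x² = 274·1² + 1 = 275, not a perfect square
y = 2: x² = 274·2² + 1 = 1097, not a perfect square
y = 3: x² = 274·3² + 1 = 2467, not a perfect square
... continuing the search (or via continued fractions) ...
y = 239190: x² = 274·239190² + 1 = 15676048571401, x = 3959299 ✓

Verify: 3959299² - 274·239190² = 15676048571401 - 15676048571400 = 1 ✓

x = 3959299, y = 239190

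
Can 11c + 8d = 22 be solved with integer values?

Step 1: Compute gcd(11, 8).
gcd(11, 8) = 1

Step 2: Check divisibility.
Does 1 divide 22? 22 = 1 x 22, so yes.

By the theorem on linear Diophantine equations, 11c + 8d = 22 has integer solutions if and only if gcd(11, 8) divides 22. Since 1 | 22, solutions exist.

Yes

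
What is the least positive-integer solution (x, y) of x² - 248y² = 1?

We seek the smallest positive integers (x, y) with x² - 248y² = 1, i.e., x² = 248y² + 1.
Try successive y values:
y = 1: x² = 248·1² + 1 = 249, not a perfect square
y = 2: x² = 248·2² + 1 = 993, not a perfect square
y = 3: x² = 248·3² + 1 = 2233, not a perfect square
... continuing the search (or via continued fractions) ...
y = 4: x² = 248·4² + 1 = 3969, x = 63 ✓

Verify: 63² - 248·4² = 3969 - 3968 = 1 ✓

x = 63, y = 4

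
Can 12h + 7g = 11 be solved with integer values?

Step 1: Compute gcd(12, 7).
gcd(12, 7) = 1

Step 2: Check divisibility.
Does 1 divide 11? 11 = 1 x 11, so yes.

By the theorem on linear Diophantine equations, 12h + 7g = 11 has integer solutions if and only if gcd(12, 7) divides 11. Since 1 | 11, solutions exist.

Yes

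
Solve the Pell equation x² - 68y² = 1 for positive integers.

We seek the smallest positive integers (x, y) with x² - 68y² = 1, i.e., x² = 68y² + 1.
Try successive y values:
y = 1: x² = 68·1² + 1 = 69, not a perfect square
y = 2: x² = 68·2² + 1 = 273, not a perfect square
y = 3: x² = 68·3² + 1 = 613, not a perfect square
... continuing the search (or via continued fractions) ...
y = 4: x² = 68·4² + 1 = 1089, x = 33 ✓

Verify: 33² - 68·4² = 1089 - 1088 = 1 ✓

x = 33, y = 4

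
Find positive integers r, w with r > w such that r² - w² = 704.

Factor: r² - w² = (r+w)(r-w) = 704.
We need two factors of 704 with the same parity.
Use r+w = 352 and r-w = 2 (product 352·2 = 704).
Adding: 2r = 354, so r = 177.
Subtracting: 2w = 350, so w = 175.
Check: 177² - 175² = 31329 - 30625 = 704 ✓

r = 177, w = 175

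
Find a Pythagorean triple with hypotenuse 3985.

We need a² + b² = 3985² = 15880225.
Trying: 2775² + 2860² = 7700625 + 8179600 = 15880225 ✓

(2775, 2860, 3985)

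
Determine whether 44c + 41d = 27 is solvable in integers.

Step 1: Compute gcd(44, 41).
gcd(44, 41) = 1

Step 2: Check divisibility.
Does 1 divide 27? 27 = 1 x 27, so yes.

By the theorem on linear Diophantine equations, 44c + 41d = 27 has integer solutions if and only if gcd(44, 41) divides 27. Since 1 | 27, solutions exist.

Yes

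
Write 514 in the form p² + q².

We need to find integers p, q > 0 such that p² + q² = 514.
Trying p = 15: q² = 514 - 15² = 514 - 225 = 289
q = 17
Check: 15² + 17² = 225 + 289 = 514 ✓

514 = 15² + 17²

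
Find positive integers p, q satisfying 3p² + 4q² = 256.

Try small values of p and check whether (256 - 3p²)/4 is a perfect square.
p = 8: 3·8² = 192, so 4q² = 256 - 192 = 64, giving q² = 16, q = 4.
Check: 3·8² + 4·4² = 192 + 64 = 256 ✓

p = 8, q = 4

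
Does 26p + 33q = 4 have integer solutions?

Step 1: Compute gcd(26, 33).
gcd(26, 33) = 1

Step 2: Check divisibility.
Does 1 divide 4? 4 = 1 x 4, so yes.

By the theorem on linear Diophantine equations, 26p + 33q = 4 has integer solutions if and only if gcd(26, 33) divides 4. Since 1 | 4, solutions exist.

Yes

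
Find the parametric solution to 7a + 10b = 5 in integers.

Step 1: Compute gcd(7, 10) = 1.
Since 1 divides 5, solutions exist.

Step 2: Find a particular solution using extended Euclidean algorithm.
We get a₀ = 15, b₀ = -10.
Check: 7*15 + 10*-10 = 5 = 5 ✓

Step 3: Write the general solution.
a = 15 + (10/1)t = 15 + 10t
b = -10 - (7/1)t = -10 - 7t
for any integer t.

a = 15 + 10t, b = -10 - 7t for integer t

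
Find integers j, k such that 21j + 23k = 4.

Step 1: Check solvability.
gcd(21, 23) = 1
Since 1 divides 4, solutions exist.

Step 2: Apply extended Euclidean algorithm to find gcd.
We find integers such that 21*x0 + 23*y0 = 1

Step 3: Scale the particular solution.
Multiply by 4/1 = 4:
j = 44, k = -40

Step 4: Verify.
21*(44) + 23*(-40) = 4 = 4 ✓

j = 44, k = -40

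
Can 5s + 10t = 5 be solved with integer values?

Step 1: Compute gcd(5, 10).
gcd(5, 10) = 5

Step 2: Check divisibility.
Does 5 divide 5? 5 = 5 x 1, so yes.

By the theorem on linear Diophantine equations, 5s + 10t = 5 has integer solutions if and only if gcd(5, 10) divides 5. Since 5 | 5, solutions exist.

Yes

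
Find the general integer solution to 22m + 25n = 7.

Step 1: Compute gcd(22, 25) = 1.
Since 1 divides 7, solutions exist.

Step 2: Find a particular solution using extended Euclidean algorithm.
We get m₀ = 56, n₀ = -49.
Check: 22*56 + 25*-49 = 7 = 7 ✓

Step 3: Write the general solution.
m = 56 + (25/1)t = 56 + 25t
n = -49 - (22/1)t = -49 - 22t
for any integer t.

m = 56 + 25t, n = -49 - 22t for integer t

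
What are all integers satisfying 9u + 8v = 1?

Step 1: Compute gcd(9, 8) = 1.
Since 1 divides 1, solutions exist.

Step 2: Find a particular solution using extended Euclidean algorithm.
We get u₀ = 1, v₀ = -1.
Check: 9*1 + 8*-1 = 1 = 1 ✓

Step 3: Write the general solution.
u = 1 + (8/1)t = 1 + 8t
v = -1 - (9/1)t = -1 - 9t
for any integer t.

u = 1 + 8t, v = -1 - 9t for integer t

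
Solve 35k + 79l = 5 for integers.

Step 1: Check solvability.
gcd(35, 79) = 1
Since 1 divides 5, solutions exist.

Step 2: Apply extended Euclidean algorithm to find gcd.
We find integers such that 35*x0 + 79*y0 = 1

Step 3: Scale the particular solution.
Multiply by 5/1 = 5:
k = -45, l = 20

Step 4: Verify.
35*(-45) + 79*(20) = 5 = 5 ✓

k = -45, l = 20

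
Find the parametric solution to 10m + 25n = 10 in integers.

Step 1: Compute gcd(10, 25) = 5.
Since 5 divides 10, solutions exist.

Step 2: Find a particular solution using extended Euclidean algorithm.
We get m₀ = -4, n₀ = 2.
Check: 10*-4 + 25*2 = 10 = 10 ✓

Step 3: Write the general solution.
m = -4 + (25/5)t = -4 + 5t
n = 2 - (10/5)t = 2 - 2t
for any integer t.

m = -4 + 5t, n = 2 - 2t for integer t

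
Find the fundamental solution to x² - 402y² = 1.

We seek the smallest positive integers (x, y) with x² - 402y² = 1, i.e., x² = 402y² + 1.
Try successive y values:
y = 1: x² = 402·1² + 1 = 403, not a perfect square
y = 2: x² = 402·2² + 1 = 1609, not a perfect square
y = 3: x² = 402·3² + 1 = 3619, not a perfect square
... continuing the search (or via continued fractions) ...
y = 20: x² = 402·20² + 1 = 160801, x = 401 ✓

Verify: 401² - 402·20² = 160801 - 160800 = 1 ✓

x = 401, y = 20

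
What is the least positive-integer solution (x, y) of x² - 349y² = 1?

We seek the smallest positive integers (x, y) with x² - 349y² = 1, i.e., x² = 349y² + 1.
Try successive y values:
y = 1: x² = 349·1² + 1 = 350, not a perfect square
y = 2: x² = 349·2² + 1 = 1397, not a perfect square
y = 3: x² = 349·3² + 1 = 3142, not a perfect square
... continuing the search (or via continued fractions) ...
y = 9081060: x² = 349·9081060² + 1 = 28780512102536401, x = 169648201 ✓

Verify: 169648201² - 349·9081060² = 28780512102536401 - 28780512102536400 = 1 ✓

x = 169648201, y = 9081060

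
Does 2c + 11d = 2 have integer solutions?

Step 1: Compute gcd(2, 11).
gcd(2, 11) = 1

Step 2: Check divisibility.
Does 1 divide 2? 2 = 1 x 2, so yes.

By the theorem on linear Diophantine equations, 2c + 11d = 2 has integer solutions if and only if gcd(2, 11) divides 2. Since 1 | 2, solutions exist.

Yes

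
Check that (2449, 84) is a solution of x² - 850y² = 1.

Compute x² = 2449² = 5997601
Compute 850y² = 850·84² = 850·7056 = 5997600
x² - 850y² = 5997601 - 5997600 = 1
Since this equals 1, (2449, 84) is a solution.

Yes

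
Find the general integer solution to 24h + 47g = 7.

Step 1: Compute gcd(24, 47) = 1.
Since 1 divides 7, solutions exist.

Step 2: Find a particular solution using extended Euclidean algorithm.
We get h₀ = 14, g₀ = -7.
Check: 24*14 + 47*-7 = 7 = 7 ✓

Step 3: Write the general solution.
h = 14 + (47/1)t = 14 + 47t
g = -7 - (24/1)t = -7 - 24t
for any integer t.

h = 14 + 47t, g = -7 - 24t for integer t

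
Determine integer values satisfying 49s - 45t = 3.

Step 1: Check solvability.
gcd(49, 45) = 1
Since 1 divides 3, solutions exist.

Step 2: Apply extended Euclidean algorithm to find gcd.
We find integers such that 49*x0 + 45*y0 = 1

Step 3: Scale the particular solution.
Multiply by 3/1 = 3:
s = -33, t = -36

Step 4: Verify.
49*(-33) - 45*(-36) = 3 = 3 ✓

s = -33, t = -36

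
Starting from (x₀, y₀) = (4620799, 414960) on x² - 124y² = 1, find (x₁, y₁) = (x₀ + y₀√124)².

Solutions to x² - Dy² = 1 are generated by powers of (x₀ + y₀√D).
The next solution satisfies x₁ + y₁√124 = (x₀ + y₀√124)², giving:
x₁ = x₀² + 124y₀² = 4620799² + 124·414960² = 21351783398401 + 21351783398400 = 42703566796801
y₁ = 2x₀y₀ = 2·4620799·414960 = 3834893506080

Verify: 42703566796801² - 124·3834893506080² = 1823594617168844819623833601 - 1823594617168844819623833600 = 1 ✓

x = 42703566796801, y = 3834893506080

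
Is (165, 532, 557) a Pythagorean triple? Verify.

Compute a² + b² = 165² + 532² = 27225 + 283024 = 310249
Compute c² = 557² = 310249
Since 310249 = 310249, confirmed.

Yes, it is a Pythagorean triple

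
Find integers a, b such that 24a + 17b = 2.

Step 1: Check solvability.
gcd(24, 17) = 1
Since 1 divides 2, solutions exist.

Step 2: Apply extended Euclidean algorithm to find gcd.
We find integers such that 24*x0 + 17*y0 = 1

Step 3: Scale the particular solution.
Multiply by 2/1 = 2:
a = 10, b = -14

Step 4: Verify.
24*(10) + 17*(-14) = 2 = 2 ✓

a = 10, b = -14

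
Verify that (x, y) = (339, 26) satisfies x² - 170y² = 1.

Compute x² = 339² = 114921
Compute 170y² = 170·26² = 170·676 = 114920
x² - 170y² = 114921 - 114920 = 1
Since this equals 1, (339, 26) is a solution.

Yes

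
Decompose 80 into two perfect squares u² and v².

We need to find integers u, v > 0 such that u² + v² = 80.
Trying u = 4: v² = 80 - 4² = 80 - 16 = 64
v = 8
Check: 4² + 8² = 16 + 64 = 80 ✓

80 = 4² + 8²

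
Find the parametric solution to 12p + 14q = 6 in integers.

Step 1: Compute gcd(12, 14) = 2.
Since 2 divides 6, solutions exist.

Step 2: Find a particular solution using extended Euclidean algorithm.
We get p₀ = -3, q₀ = 3.
Check: 12*-3 + 14*3 = 6 = 6 ✓

Step 3: Write the general solution.
p = -3 + (14/2)t = -3 + 7t
q = 3 - (12/2)t = 3 - 6t
for any integer t.

p = -3 + 7t, q = 3 - 6t for integer t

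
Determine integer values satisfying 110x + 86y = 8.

Step 1: Check solvability.
gcd(110, 86) = 2
Since 2 divides 8, solutions exist.

Step 2: Apply extended Euclidean algorithm to find gcd.
We find integers such that 110*x0 + 86*y0 = 2

Step 3: Scale the particular solution.
Multiply by 8/2 = 4:
x = 72, y = -92

Step 4: Verify.
110*(72) + 86*(-92) = 8 = 8 ✓

x = 72, y = -92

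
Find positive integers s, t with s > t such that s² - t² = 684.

Factor: s² - t² = (s+t)(s-t) = 684.
We need two factors of 684 with the same parity.
Use s+t = 342 and s-t = 2 (product 342·2 = 684).
Adding: 2s = 344, so s = 172.
Subtracting: 2t = 340, so t = 170.
Check: 172² - 170² = 29584 - 28900 = 684 ✓

s = 172, t = 170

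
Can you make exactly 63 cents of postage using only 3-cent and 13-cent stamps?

We need non-negative x, y with 3x + 13y = 63.
gcd(3, 13) = 1 divides 63, so integer solutions exist.
Search for a non-negative one: x = 8 gives 13y = 63 - 24 = 39, so y = 3.
Check: 3·8 + 13·3 = 63 ✓

Yes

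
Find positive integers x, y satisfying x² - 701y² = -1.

We need x² = 701y² - 1. Try successive y:
y = 1: x² = 701·1² - 1 = 700, not a perfect square
y = 2: x² = 701·2² - 1 = 2803, not a perfect square
y = 3: x² = 701·3² - 1 = 6308, not a perfect square
...
y = 445: x² = 701·445² - 1 = 138815524 = 11782² ✓
Check: 11782² - 701·445² = 138815524 - 138815525 = -1 ✓

x = 11782, y = 445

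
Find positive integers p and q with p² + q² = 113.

We need to find integers p, q > 0 such that p² + q² = 113.
Trying p = 7: q² = 113 - 7² = 113 - 49 = 64
q = 8
Check: 7² + 8² = 49 + 64 = 113 ✓

113 = 7² + 8²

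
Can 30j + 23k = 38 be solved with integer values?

Step 1: Compute gcd(30, 23).
gcd(30, 23) = 1

Step 2: Check divisibility.
Does 1 divide 38? 38 = 1 x 38, so yes.

By the theorem on linear Diophantine equations, 30j + 23k = 38 has integer solutions if and only if gcd(30, 23) divides 38. Since 1 | 38, solutions exist.

Yes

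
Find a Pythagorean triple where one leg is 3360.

We need the other leg and hypotenuse such that 3360² + x² = c².
Take x = 164, c = 3364: 3360² + 164² = 11289600 + 26896 = 11316496 = 3364² ✓
Triple: (164, 3360, 3364)

(164, 3360, 3364)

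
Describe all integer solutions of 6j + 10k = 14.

Step 1: Compute gcd(6, 10) = 2.
Since 2 divides 14, solutions exist.

Step 2: Find a particular solution using extended Euclidean algorithm.
We get j₀ = 14, k₀ = -7.
Check: 6*14 + 10*-7 = 14 = 14 ✓

Step 3: Write the general solution.
j = 14 + (10/2)t = 14 + 5t
k = -7 - (6/2)t = -7 - 3t
for any integer t.

j = 14 + 5t, k = -7 - 3t for integer t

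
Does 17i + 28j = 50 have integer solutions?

Step 1: Compute gcd(17, 28).
gcd(17, 28) = 1

Step 2: Check divisibility.
Does 1 divide 50? 50 = 1 x 50, so yes.

By the theorem on linear Diophantine equations, 17i + 28j = 50 has integer solutions if and only if gcd(17, 28) divides 50. Since 1 | 50, solutions exist.

Yes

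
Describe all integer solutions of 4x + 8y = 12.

Step 1: Compute gcd(4, 8) = 4.
Since 4 divides 12, solutions exist.

Step 2: Find a particular solution using extended Euclidean algorithm.
We get x₀ = 3, y₀ = 0.
Check: 4*3 + 8*0 = 12 = 12 ✓

Step 3: Write the general solution.
x = 3 + (8/4)t = 3 + 2t
y = 0 - (4/4)t = 0 - 1t
for any integer t.

x = 3 + 2t, y = 0 - 1t for integer t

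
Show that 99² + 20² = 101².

Compute a² + b² = 99² + 20² = 9801 + 400 = 10201
Compute c² = 101² = 10201
Since 10201 = 10201, confirmed.

Yes, it is a Pythagorean triple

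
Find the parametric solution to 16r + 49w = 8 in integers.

Step 1: Compute gcd(16, 49) = 1.
Since 1 divides 8, solutions exist.

Step 2: Find a particular solution using extended Euclidean algorithm.
We get r₀ = -24, w₀ = 8.
Check: 16*-24 + 49*8 = 8 = 8 ✓

Step 3: Write the general solution.
r = -24 + (49/1)t = -24 + 49t
w = 8 - (16/1)t = 8 - 16t
for any integer t.

r = -24 + 49t, w = 8 - 16t for integer t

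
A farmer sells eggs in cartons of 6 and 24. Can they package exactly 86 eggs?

We need non-negative a, b with 6a + 24b = 86.
gcd(6, 24) = 6, and 6 does not divide 86.
No integer solutions exist.

No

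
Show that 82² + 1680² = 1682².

Compute a² + b²:
82² + 1680² = 6724 + 2822400 = 2829124
Compute c²:
1682² = 2829124
Since 2829124 = 2829124, it is a Pythagorean triple.

Yes, it is a Pythagorean triple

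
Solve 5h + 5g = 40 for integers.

Step 1: Check solvability.
gcd(5, 5) = 5
Since 5 divides 40, solutions exist.

Step 2: Apply extended Euclidean algorithm to find gcd.
We find integers such that 5*x0 + 5*y0 = 5

Step 3: Scale the particular solution.
Multiply by 40/5 = 8:
h = 0, g = 8

Step 4: Verify.
5*(0) + 5*(8) = 40 = 40 ✓

h = 0, g = 8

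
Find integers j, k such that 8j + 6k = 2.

Step 1: Check solvability.
gcd(8, 6) = 2
Since 2 divides 2, solutions exist.

Step 2: Apply extended Euclidean algorithm to find gcd.
We find integers such that 8*x0 + 6*y0 = 2

Step 3: Scale the particular solution.
Multiply by 2/2 = 1:
j = 1, k = -1

Step 4: Verify.
8*(1) + 6*(-1) = 2 = 2 ✓

j = 1, k = -1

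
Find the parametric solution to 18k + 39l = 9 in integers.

Step 1: Compute gcd(18, 39) = 3.
Since 3 divides 9, solutions exist.

Step 2: Find a particular solution using extended Euclidean algorithm.
We get k₀ = -6, l₀ = 3.
Check: 18*-6 + 39*3 = 9 = 9 ✓

Step 3: Write the general solution.
k = -6 + (39/3)t = -6 + 13t
l = 3 - (18/3)t = 3 - 6t
for any integer t.

k = -6 + 13t, l = 3 - 6t for integer t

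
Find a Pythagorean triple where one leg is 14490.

We need the other leg and hypotenuse such that 14490² + x² = c².
Take x = 6384, c = 15834: 14490² + 6384² = 209960100 + 40755456 = 250715556 = 15834² ✓
Triple: (14490, 6384, 15834)

(14490, 6384, 15834)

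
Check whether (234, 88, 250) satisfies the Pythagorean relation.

Compute a² + b²:
234² + 88² = 54756 + 7744 = 62500
Compute c²:
250² = 62500
Since 62500 = 62500, it is a Pythagorean triple.

Yes, it is a Pythagorean triple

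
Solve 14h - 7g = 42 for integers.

Step 1: Check solvability.
gcd(14, 7) = 7
Since 7 divides 42, solutions exist.

Step 2: Apply extended Euclidean algorithm to find gcd.
We find integers such that 14*x0 + 7*y0 = 7

Step 3: Scale the particular solution.
Multiply by 42/7 = 6:
h = 0, g = -6

Step 4: Verify.
14*(0) - 7*(-6) = 42 = 42 ✓

h = 0, g = -6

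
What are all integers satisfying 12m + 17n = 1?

Step 1: Compute gcd(12, 17) = 1.
Since 1 divides 1, solutions exist.

Step 2: Find a particular solution using extended Euclidean algorithm.
We get m₀ = -7, n₀ = 5.
Check: 12*-7 + 17*5 = 1 = 1 ✓

Step 3: Write the general solution.
m = -7 + (17/1)t = -7 + 17t
n = 5 - (12/1)t = 5 - 12t
for any integer t.

m = -7 + 17t, n = 5 - 12t for integer t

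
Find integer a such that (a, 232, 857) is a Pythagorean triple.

a² = c² - b² = 857² - 232² = 734449 - 53824 = 680625
a = sqrt(680625) = 825

825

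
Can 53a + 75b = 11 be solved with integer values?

Step 1: Compute gcd(53, 75).
gcd(53, 75) = 1

Step 2: Check divisibility.
Does 1 divide 11? 11 = 1 x 11, so yes.

By the theorem on linear Diophantine equations, 53a + 75b = 11 has integer solutions if and only if gcd(53, 75) divides 11. Since 1 | 11, solutions exist.

Yes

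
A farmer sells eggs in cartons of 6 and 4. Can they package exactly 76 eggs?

We need non-negative a, b with 6a + 4b = 76.
gcd(6, 4) = 2 divides 76.
Try a = 0: 4b = 76 - 0 = 76, so b = 19.
One way: 0 cartons of 6 and 19 cartons of 4.

Yes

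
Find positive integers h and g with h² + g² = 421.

We need to find integers h, g > 0 such that h² + g² = 421.
Trying h = 14: g² = 421 - 14² = 421 - 196 = 225
g = 15
Check: 14² + 15² = 196 + 225 = 421 ✓

421 = 14² + 15²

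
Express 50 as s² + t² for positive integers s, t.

We need to find integers s, t > 0 such that s² + t² = 50.
Trying s = 1: t² = 50 - 1² = 50 - 1 = 49
t = 7
Check: 1² + 7² = 1 + 49 = 50 ✓

50 = 1² + 7²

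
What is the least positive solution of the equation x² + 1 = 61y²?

We need x² = 61y² - 1. Try successive y:
y = 1: x² = 61·1² - 1 = 60, not a perfect square
y = 2: x² = 61·2² - 1 = 243, not a perfect square
y = 3: x² = 61·3² - 1 = 548, not a perfect square
...
y = 3805: x² = 61·3805² - 1 = 883159524 = 29718² ✓
Check: 29718² - 61·3805² = 883159524 - 883159525 = -1 ✓

x = 29718, y = 3805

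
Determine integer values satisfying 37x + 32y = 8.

Step 1: Check solvability.
gcd(37, 32) = 1
Since 1 divides 8, solutions exist.

Step 2: Apply extended Euclidean algorithm to find gcd.
We find integers such that 37*x0 + 32*y0 = 1

Step 3: Scale the particular solution.
Multiply by 8/1 = 8:
x = 104, y = -120

Step 4: Verify.
37*(104) + 32*(-120) = 8 = 8 ✓

x = 104, y = -120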